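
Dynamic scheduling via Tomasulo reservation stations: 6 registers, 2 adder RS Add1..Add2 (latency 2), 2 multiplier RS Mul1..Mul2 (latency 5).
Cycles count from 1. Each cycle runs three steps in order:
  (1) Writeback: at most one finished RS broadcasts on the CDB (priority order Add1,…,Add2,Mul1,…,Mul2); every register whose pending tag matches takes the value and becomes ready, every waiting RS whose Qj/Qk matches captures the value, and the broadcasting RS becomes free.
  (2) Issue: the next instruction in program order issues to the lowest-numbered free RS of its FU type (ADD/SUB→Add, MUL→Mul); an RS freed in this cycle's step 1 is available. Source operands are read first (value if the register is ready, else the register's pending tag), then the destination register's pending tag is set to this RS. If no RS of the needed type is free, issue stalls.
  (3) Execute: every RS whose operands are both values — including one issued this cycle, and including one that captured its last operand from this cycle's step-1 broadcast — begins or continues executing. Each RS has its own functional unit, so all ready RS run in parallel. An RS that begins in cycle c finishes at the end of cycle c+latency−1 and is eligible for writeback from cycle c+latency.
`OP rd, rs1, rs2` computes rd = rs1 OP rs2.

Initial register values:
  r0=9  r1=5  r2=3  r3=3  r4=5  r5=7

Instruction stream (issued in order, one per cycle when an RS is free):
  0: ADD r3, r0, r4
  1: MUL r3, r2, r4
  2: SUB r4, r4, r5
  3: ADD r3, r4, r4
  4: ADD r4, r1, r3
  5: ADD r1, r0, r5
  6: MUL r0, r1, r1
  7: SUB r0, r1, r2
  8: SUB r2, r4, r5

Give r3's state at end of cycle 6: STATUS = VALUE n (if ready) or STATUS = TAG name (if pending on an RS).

STATUS = TAG Add2

c1: issue ADD r3<-Add1 | r0:9,r1:5,r2:3,r3:Add1,r4:5,r5:7
c2: issue MUL r3<-Mul1 | r0:9,r1:5,r2:3,r3:Mul1,r4:5,r5:7
c3: CDB Add1=14; issue SUB r4<-Add1 | r0:9,r1:5,r2:3,r3:Mul1,r4:Add1,r5:7
c4: issue ADD r3<-Add2 | r0:9,r1:5,r2:3,r3:Add2,r4:Add1,r5:7
c5: CDB Add1=-2; issue ADD r4<-Add1 | r0:9,r1:5,r2:3,r3:Add2,r4:Add1,r5:7
c6: stall | r0:9,r1:5,r2:3,r3:Add2,r4:Add1,r5:7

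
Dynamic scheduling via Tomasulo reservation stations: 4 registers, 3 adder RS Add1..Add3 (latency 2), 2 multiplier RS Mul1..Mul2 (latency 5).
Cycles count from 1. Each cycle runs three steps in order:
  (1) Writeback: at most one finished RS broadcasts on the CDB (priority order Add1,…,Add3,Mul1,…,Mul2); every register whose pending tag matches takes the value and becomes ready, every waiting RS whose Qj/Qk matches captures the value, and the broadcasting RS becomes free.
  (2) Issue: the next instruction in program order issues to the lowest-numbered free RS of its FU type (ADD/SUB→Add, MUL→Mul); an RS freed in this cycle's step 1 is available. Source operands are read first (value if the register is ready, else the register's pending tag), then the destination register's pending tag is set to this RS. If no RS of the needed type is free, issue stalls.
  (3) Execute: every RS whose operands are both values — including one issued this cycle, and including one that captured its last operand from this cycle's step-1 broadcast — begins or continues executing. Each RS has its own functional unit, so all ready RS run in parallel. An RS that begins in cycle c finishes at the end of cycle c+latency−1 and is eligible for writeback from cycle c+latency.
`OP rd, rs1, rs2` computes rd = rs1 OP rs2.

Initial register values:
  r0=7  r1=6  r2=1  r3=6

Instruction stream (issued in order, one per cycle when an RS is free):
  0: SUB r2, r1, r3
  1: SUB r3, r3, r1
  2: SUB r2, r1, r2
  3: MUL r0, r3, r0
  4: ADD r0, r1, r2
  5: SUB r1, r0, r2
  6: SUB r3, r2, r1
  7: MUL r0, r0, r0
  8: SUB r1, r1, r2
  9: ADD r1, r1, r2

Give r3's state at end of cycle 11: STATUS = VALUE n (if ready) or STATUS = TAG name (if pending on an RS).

STATUS = VALUE 0

c1: issue SUB r2<-Add1 | r0:7,r1:6,r2:Add1,r3:6
c2: issue SUB r3<-Add2 | r0:7,r1:6,r2:Add1,r3:Add2
c3: CDB Add1=0; issue SUB r2<-Add1 | r0:7,r1:6,r2:Add1,r3:Add2
c4: CDB Add2=0; issue MUL r0<-Mul1 | r0:Mul1,r1:6,r2:Add1,r3:0
c5: CDB Add1=6; issue ADD r0<-Add1 | r0:Add1,r1:6,r2:6,r3:0
c6: issue SUB r1<-Add2 | r0:Add1,r1:Add2,r2:6,r3:0
c7: CDB Add1=12; issue SUB r3<-Add1 | r0:12,r1:Add2,r2:6,r3:Add1
c8: issue MUL r0<-Mul2 | r0:Mul2,r1:Add2,r2:6,r3:Add1
c9: CDB Add2=6; issue SUB r1<-Add2 | r0:Mul2,r1:Add2,r2:6,r3:Add1
c10: CDB Mul1=0; issue ADD r1<-Add3 | r0:Mul2,r1:Add3,r2:6,r3:Add1
c11: CDB Add1=0 | r0:Mul2,r1:Add3,r2:6,r3:0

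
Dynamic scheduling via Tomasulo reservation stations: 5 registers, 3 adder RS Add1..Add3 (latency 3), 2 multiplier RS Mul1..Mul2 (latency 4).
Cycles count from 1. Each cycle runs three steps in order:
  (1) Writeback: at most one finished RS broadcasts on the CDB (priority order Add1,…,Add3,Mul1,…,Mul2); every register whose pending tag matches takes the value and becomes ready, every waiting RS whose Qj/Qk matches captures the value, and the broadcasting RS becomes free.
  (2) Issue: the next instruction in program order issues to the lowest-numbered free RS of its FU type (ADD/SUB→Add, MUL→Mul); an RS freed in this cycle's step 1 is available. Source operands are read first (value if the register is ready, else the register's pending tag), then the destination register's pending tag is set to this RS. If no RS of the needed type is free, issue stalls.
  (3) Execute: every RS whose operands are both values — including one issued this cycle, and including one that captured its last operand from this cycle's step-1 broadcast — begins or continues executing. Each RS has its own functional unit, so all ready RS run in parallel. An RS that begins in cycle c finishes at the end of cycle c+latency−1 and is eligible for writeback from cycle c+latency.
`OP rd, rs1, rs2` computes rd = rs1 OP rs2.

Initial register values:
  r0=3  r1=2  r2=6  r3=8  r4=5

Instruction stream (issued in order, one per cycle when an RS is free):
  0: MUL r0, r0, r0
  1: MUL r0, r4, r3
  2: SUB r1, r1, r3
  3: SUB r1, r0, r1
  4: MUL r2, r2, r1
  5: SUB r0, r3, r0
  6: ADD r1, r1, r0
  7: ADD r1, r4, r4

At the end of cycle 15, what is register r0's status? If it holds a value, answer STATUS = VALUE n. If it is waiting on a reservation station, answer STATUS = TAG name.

STATUS = VALUE -32

c1: issue MUL r0<-Mul1 | r0:Mul1,r1:2,r2:6,r3:8,r4:5
c2: issue MUL r0<-Mul2 | r0:Mul2,r1:2,r2:6,r3:8,r4:5
c3: issue SUB r1<-Add1 | r0:Mul2,r1:Add1,r2:6,r3:8,r4:5
c4: issue SUB r1<-Add2 | r0:Mul2,r1:Add2,r2:6,r3:8,r4:5
c5: CDB Mul1=9; issue MUL r2<-Mul1 | r0:Mul2,r1:Add2,r2:Mul1,r3:8,r4:5
c6: CDB Add1=-6; issue SUB r0<-Add1 | r0:Add1,r1:Add2,r2:Mul1,r3:8,r4:5
c7: CDB Mul2=40; issue ADD r1<-Add3 | r0:Add1,r1:Add3,r2:Mul1,r3:8,r4:5
c8: stall | r0:Add1,r1:Add3,r2:Mul1,r3:8,r4:5
c9: stall | r0:Add1,r1:Add3,r2:Mul1,r3:8,r4:5
c10: CDB Add1=-32; issue ADD r1<-Add1 | r0:-32,r1:Add1,r2:Mul1,r3:8,r4:5
c11: CDB Add2=46 | r0:-32,r1:Add1,r2:Mul1,r3:8,r4:5
c12: - | r0:-32,r1:Add1,r2:Mul1,r3:8,r4:5
c13: CDB Add1=10 | r0:-32,r1:10,r2:Mul1,r3:8,r4:5
c14: CDB Add3=14 | r0:-32,r1:10,r2:Mul1,r3:8,r4:5
c15: CDB Mul1=276 | r0:-32,r1:10,r2:276,r3:8,r4:5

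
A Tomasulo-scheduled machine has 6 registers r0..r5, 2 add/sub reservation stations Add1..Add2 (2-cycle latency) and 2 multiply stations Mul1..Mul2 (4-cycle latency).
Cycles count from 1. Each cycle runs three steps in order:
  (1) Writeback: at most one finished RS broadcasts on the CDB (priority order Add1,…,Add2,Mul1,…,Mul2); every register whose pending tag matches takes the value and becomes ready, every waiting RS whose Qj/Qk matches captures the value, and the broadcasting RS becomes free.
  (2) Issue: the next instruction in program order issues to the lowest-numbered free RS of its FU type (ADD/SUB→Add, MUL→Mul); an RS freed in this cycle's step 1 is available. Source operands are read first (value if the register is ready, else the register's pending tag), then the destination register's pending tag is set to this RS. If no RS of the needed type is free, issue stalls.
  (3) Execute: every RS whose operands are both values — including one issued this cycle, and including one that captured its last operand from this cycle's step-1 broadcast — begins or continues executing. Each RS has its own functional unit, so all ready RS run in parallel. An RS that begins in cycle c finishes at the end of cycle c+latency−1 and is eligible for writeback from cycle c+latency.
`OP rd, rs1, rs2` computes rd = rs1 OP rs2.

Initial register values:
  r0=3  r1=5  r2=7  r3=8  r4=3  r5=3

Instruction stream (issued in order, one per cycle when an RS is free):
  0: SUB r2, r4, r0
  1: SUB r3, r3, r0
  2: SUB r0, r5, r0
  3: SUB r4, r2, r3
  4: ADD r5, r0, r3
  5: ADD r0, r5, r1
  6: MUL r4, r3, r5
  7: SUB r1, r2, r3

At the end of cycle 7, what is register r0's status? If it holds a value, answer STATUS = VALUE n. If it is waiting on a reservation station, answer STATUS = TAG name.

cycle 1: issue SUB r2<-Add1 // r0:3,r1:5,r2:Add1,r3:8,r4:3,r5:3
cycle 2: issue SUB r3<-Add2 // r0:3,r1:5,r2:Add1,r3:Add2,r4:3,r5:3
cycle 3: CDB Add1=0; issue SUB r0<-Add1 // r0:Add1,r1:5,r2:0,r3:Add2,r4:3,r5:3
cycle 4: CDB Add2=5; issue SUB r4<-Add2 // r0:Add1,r1:5,r2:0,r3:5,r4:Add2,r5:3
cycle 5: CDB Add1=0; issue ADD r5<-Add1 // r0:0,r1:5,r2:0,r3:5,r4:Add2,r5:Add1
cycle 6: CDB Add2=-5; issue ADD r0<-Add2 // r0:Add2,r1:5,r2:0,r3:5,r4:-5,r5:Add1
cycle 7: CDB Add1=5; issue MUL r4<-Mul1 // r0:Add2,r1:5,r2:0,r3:5,r4:Mul1,r5:5

STATUS = TAG Add2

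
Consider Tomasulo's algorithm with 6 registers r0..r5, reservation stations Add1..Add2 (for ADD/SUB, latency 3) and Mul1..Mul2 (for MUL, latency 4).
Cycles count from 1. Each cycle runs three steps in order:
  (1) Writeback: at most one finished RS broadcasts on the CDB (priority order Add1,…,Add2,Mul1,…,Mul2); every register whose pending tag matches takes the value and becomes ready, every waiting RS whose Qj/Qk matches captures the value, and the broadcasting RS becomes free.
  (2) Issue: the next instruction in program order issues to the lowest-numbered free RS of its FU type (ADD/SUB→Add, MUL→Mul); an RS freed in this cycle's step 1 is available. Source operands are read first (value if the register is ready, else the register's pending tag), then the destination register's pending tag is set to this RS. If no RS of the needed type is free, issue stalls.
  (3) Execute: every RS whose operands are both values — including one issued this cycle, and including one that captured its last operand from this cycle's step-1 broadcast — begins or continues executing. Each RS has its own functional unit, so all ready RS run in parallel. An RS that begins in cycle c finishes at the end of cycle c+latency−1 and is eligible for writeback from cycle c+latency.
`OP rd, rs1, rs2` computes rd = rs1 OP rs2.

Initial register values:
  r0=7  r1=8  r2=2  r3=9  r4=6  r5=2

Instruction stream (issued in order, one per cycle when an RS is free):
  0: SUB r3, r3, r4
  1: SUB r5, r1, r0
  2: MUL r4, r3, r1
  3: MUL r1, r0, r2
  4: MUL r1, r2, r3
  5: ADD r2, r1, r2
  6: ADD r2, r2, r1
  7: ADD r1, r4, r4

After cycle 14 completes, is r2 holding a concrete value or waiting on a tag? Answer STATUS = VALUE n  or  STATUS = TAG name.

  c1: issue SUB r3<-Add1  regs: r0:7,r1:8,r2:2,r3:Add1,r4:6,r5:2
  c2: issue SUB r5<-Add2  regs: r0:7,r1:8,r2:2,r3:Add1,r4:6,r5:Add2
  c3: issue MUL r4<-Mul1  regs: r0:7,r1:8,r2:2,r3:Add1,r4:Mul1,r5:Add2
  c4: CDB Add1=3; issue MUL r1<-Mul2  regs: r0:7,r1:Mul2,r2:2,r3:3,r4:Mul1,r5:Add2
  c5: CDB Add2=1; stall  regs: r0:7,r1:Mul2,r2:2,r3:3,r4:Mul1,r5:1
  c6: stall  regs: r0:7,r1:Mul2,r2:2,r3:3,r4:Mul1,r5:1
  c7: stall  regs: r0:7,r1:Mul2,r2:2,r3:3,r4:Mul1,r5:1
  c8: CDB Mul1=24; issue MUL r1<-Mul1  regs: r0:7,r1:Mul1,r2:2,r3:3,r4:24,r5:1
  c9: CDB Mul2=14; issue ADD r2<-Add1  regs: r0:7,r1:Mul1,r2:Add1,r3:3,r4:24,r5:1
  c10: issue ADD r2<-Add2  regs: r0:7,r1:Mul1,r2:Add2,r3:3,r4:24,r5:1
  c11: stall  regs: r0:7,r1:Mul1,r2:Add2,r3:3,r4:24,r5:1
  c12: CDB Mul1=6; stall  regs: r0:7,r1:6,r2:Add2,r3:3,r4:24,r5:1
  c13: stall  regs: r0:7,r1:6,r2:Add2,r3:3,r4:24,r5:1
  c14: stall  regs: r0:7,r1:6,r2:Add2,r3:3,r4:24,r5:1

STATUS = TAG Add2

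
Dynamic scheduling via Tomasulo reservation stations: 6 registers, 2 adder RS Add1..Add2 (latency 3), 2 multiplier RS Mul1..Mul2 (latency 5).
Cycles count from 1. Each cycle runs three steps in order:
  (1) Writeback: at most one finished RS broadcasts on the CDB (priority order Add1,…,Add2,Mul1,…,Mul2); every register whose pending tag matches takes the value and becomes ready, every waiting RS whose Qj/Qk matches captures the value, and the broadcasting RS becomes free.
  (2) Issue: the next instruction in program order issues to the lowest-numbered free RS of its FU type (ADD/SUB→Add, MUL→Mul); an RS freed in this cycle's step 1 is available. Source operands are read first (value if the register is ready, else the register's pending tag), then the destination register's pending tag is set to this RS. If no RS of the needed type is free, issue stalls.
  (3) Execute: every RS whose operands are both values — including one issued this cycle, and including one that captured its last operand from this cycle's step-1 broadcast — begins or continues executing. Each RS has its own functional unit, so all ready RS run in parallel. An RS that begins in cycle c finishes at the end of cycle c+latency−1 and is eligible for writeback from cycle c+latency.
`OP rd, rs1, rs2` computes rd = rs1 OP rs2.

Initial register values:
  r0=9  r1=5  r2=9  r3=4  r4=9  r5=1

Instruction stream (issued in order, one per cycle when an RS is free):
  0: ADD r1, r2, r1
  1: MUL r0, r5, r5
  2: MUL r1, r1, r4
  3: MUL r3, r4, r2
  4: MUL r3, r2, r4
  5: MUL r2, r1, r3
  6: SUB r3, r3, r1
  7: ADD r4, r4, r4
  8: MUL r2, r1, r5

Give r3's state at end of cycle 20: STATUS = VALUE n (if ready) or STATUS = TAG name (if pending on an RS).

STATUS = VALUE -45

c1: issue ADD r1<-Add1 | r0:9,r1:Add1,r2:9,r3:4,r4:9,r5:1
c2: issue MUL r0<-Mul1 | r0:Mul1,r1:Add1,r2:9,r3:4,r4:9,r5:1
c3: issue MUL r1<-Mul2 | r0:Mul1,r1:Mul2,r2:9,r3:4,r4:9,r5:1
c4: CDB Add1=14; stall | r0:Mul1,r1:Mul2,r2:9,r3:4,r4:9,r5:1
c5: stall | r0:Mul1,r1:Mul2,r2:9,r3:4,r4:9,r5:1
c6: stall | r0:Mul1,r1:Mul2,r2:9,r3:4,r4:9,r5:1
c7: CDB Mul1=1; issue MUL r3<-Mul1 | r0:1,r1:Mul2,r2:9,r3:Mul1,r4:9,r5:1
c8: stall | r0:1,r1:Mul2,r2:9,r3:Mul1,r4:9,r5:1
c9: CDB Mul2=126; issue MUL r3<-Mul2 | r0:1,r1:126,r2:9,r3:Mul2,r4:9,r5:1
c10: stall | r0:1,r1:126,r2:9,r3:Mul2,r4:9,r5:1
c11: stall | r0:1,r1:126,r2:9,r3:Mul2,r4:9,r5:1
c12: CDB Mul1=81; issue MUL r2<-Mul1 | r0:1,r1:126,r2:Mul1,r3:Mul2,r4:9,r5:1
c13: issue SUB r3<-Add1 | r0:1,r1:126,r2:Mul1,r3:Add1,r4:9,r5:1
c14: CDB Mul2=81; issue ADD r4<-Add2 | r0:1,r1:126,r2:Mul1,r3:Add1,r4:Add2,r5:1
c15: issue MUL r2<-Mul2 | r0:1,r1:126,r2:Mul2,r3:Add1,r4:Add2,r5:1
c16: - | r0:1,r1:126,r2:Mul2,r3:Add1,r4:Add2,r5:1
c17: CDB Add1=-45 | r0:1,r1:126,r2:Mul2,r3:-45,r4:Add2,r5:1
c18: CDB Add2=18 | r0:1,r1:126,r2:Mul2,r3:-45,r4:18,r5:1
c19: CDB Mul1=10206 | r0:1,r1:126,r2:Mul2,r3:-45,r4:18,r5:1
c20: CDB Mul2=126 | r0:1,r1:126,r2:126,r3:-45,r4:18,r5:1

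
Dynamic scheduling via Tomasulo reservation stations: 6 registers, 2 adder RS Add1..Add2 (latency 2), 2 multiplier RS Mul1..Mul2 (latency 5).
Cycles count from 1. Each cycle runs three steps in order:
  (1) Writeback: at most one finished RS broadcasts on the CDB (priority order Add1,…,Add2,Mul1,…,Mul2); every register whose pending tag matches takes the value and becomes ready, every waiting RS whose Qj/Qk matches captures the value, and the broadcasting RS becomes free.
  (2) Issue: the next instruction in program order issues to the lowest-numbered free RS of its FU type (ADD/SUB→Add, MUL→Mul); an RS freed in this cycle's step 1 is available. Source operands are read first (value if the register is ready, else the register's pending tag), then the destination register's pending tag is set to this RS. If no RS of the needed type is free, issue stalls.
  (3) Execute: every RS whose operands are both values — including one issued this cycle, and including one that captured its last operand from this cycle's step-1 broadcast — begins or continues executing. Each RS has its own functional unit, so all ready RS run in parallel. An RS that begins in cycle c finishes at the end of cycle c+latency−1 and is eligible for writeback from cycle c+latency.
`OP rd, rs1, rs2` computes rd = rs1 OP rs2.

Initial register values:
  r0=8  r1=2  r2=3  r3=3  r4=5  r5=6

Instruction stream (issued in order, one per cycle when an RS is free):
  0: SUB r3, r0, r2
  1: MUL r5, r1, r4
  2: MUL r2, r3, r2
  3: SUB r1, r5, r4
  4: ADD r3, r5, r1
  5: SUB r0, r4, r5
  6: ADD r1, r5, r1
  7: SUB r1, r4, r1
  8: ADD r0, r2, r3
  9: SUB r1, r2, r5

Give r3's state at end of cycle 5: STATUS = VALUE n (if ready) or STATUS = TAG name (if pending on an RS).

STATUS = TAG Add2

  c1: issue SUB r3<-Add1  regs: r0:8,r1:2,r2:3,r3:Add1,r4:5,r5:6
  c2: issue MUL r5<-Mul1  regs: r0:8,r1:2,r2:3,r3:Add1,r4:5,r5:Mul1
  c3: CDB Add1=5; issue MUL r2<-Mul2  regs: r0:8,r1:2,r2:Mul2,r3:5,r4:5,r5:Mul1
  c4: issue SUB r1<-Add1  regs: r0:8,r1:Add1,r2:Mul2,r3:5,r4:5,r5:Mul1
  c5: issue ADD r3<-Add2  regs: r0:8,r1:Add1,r2:Mul2,r3:Add2,r4:5,r5:Mul1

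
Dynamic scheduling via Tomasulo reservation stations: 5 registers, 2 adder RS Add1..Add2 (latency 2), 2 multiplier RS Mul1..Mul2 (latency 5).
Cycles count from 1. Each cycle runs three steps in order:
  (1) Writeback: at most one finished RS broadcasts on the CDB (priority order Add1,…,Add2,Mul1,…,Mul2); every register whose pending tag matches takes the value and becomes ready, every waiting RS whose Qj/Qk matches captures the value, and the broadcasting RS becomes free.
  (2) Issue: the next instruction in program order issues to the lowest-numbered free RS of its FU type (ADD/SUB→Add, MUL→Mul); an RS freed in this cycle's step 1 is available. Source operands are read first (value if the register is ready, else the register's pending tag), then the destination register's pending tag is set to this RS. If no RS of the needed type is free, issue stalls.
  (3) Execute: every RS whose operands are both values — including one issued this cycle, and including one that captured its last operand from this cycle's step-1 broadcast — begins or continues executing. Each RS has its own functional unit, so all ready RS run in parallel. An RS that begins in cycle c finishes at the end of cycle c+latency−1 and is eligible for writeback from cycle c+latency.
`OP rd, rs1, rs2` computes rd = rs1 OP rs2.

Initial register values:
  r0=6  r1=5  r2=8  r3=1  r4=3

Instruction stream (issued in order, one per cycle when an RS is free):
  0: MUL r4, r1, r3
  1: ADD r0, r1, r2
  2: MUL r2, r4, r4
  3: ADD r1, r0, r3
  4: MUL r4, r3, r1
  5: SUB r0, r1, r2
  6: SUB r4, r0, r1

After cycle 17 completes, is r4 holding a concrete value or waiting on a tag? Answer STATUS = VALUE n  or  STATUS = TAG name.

  c1: issue MUL r4<-Mul1  regs: r0:6,r1:5,r2:8,r3:1,r4:Mul1
  c2: issue ADD r0<-Add1  regs: r0:Add1,r1:5,r2:8,r3:1,r4:Mul1
  c3: issue MUL r2<-Mul2  regs: r0:Add1,r1:5,r2:Mul2,r3:1,r4:Mul1
  c4: CDB Add1=13; issue ADD r1<-Add1  regs: r0:13,r1:Add1,r2:Mul2,r3:1,r4:Mul1
  c5: stall  regs: r0:13,r1:Add1,r2:Mul2,r3:1,r4:Mul1
  c6: CDB Add1=14; stall  regs: r0:13,r1:14,r2:Mul2,r3:1,r4:Mul1
  c7: CDB Mul1=5; issue MUL r4<-Mul1  regs: r0:13,r1:14,r2:Mul2,r3:1,r4:Mul1
  c8: issue SUB r0<-Add1  regs: r0:Add1,r1:14,r2:Mul2,r3:1,r4:Mul1
  c9: issue SUB r4<-Add2  regs: r0:Add1,r1:14,r2:Mul2,r3:1,r4:Add2
  c10: -  regs: r0:Add1,r1:14,r2:Mul2,r3:1,r4:Add2
  c11: -  regs: r0:Add1,r1:14,r2:Mul2,r3:1,r4:Add2
  c12: CDB Mul1=14  regs: r0:Add1,r1:14,r2:Mul2,r3:1,r4:Add2
  c13: CDB Mul2=25  regs: r0:Add1,r1:14,r2:25,r3:1,r4:Add2
  c14: -  regs: r0:Add1,r1:14,r2:25,r3:1,r4:Add2
  c15: CDB Add1=-11  regs: r0:-11,r1:14,r2:25,r3:1,r4:Add2
  c16: -  regs: r0:-11,r1:14,r2:25,r3:1,r4:Add2
  c17: CDB Add2=-25  regs: r0:-11,r1:14,r2:25,r3:1,r4:-25

STATUS = VALUE -25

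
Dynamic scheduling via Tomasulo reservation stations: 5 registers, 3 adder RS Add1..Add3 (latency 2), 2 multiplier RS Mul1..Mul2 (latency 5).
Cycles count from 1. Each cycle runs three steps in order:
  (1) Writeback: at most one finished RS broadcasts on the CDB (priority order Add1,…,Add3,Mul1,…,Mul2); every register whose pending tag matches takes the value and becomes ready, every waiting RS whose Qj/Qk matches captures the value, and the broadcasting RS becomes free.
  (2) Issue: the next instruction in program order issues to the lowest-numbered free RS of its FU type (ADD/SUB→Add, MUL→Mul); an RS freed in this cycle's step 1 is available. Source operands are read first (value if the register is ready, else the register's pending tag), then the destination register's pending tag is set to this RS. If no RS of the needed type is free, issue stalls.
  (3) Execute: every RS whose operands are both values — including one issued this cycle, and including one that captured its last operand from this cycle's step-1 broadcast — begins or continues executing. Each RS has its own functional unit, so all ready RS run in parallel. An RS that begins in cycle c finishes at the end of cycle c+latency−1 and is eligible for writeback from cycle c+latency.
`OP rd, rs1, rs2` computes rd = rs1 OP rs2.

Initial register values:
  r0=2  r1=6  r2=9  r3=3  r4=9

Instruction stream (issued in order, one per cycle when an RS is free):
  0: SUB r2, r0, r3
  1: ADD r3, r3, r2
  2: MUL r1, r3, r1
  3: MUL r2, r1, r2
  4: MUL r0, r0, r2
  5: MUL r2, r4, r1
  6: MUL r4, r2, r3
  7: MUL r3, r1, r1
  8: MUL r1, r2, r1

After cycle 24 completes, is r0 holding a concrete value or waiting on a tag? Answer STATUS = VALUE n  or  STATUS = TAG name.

STATUS = VALUE -24

cycle 1: issue SUB r2<-Add1 // r0:2,r1:6,r2:Add1,r3:3,r4:9
cycle 2: issue ADD r3<-Add2 // r0:2,r1:6,r2:Add1,r3:Add2,r4:9
cycle 3: CDB Add1=-1; issue MUL r1<-Mul1 // r0:2,r1:Mul1,r2:-1,r3:Add2,r4:9
cycle 4: issue MUL r2<-Mul2 // r0:2,r1:Mul1,r2:Mul2,r3:Add2,r4:9
cycle 5: CDB Add2=2; stall // r0:2,r1:Mul1,r2:Mul2,r3:2,r4:9
cycle 6: stall // r0:2,r1:Mul1,r2:Mul2,r3:2,r4:9
cycle 7: stall // r0:2,r1:Mul1,r2:Mul2,r3:2,r4:9
cycle 8: stall // r0:2,r1:Mul1,r2:Mul2,r3:2,r4:9
cycle 9: stall // r0:2,r1:Mul1,r2:Mul2,r3:2,r4:9
cycle 10: CDB Mul1=12; issue MUL r0<-Mul1 // r0:Mul1,r1:12,r2:Mul2,r3:2,r4:9
cycle 11: stall // r0:Mul1,r1:12,r2:Mul2,r3:2,r4:9
cycle 12: stall // r0:Mul1,r1:12,r2:Mul2,r3:2,r4:9
cycle 13: stall // r0:Mul1,r1:12,r2:Mul2,r3:2,r4:9
cycle 14: stall // r0:Mul1,r1:12,r2:Mul2,r3:2,r4:9
cycle 15: CDB Mul2=-12; issue MUL r2<-Mul2 // r0:Mul1,r1:12,r2:Mul2,r3:2,r4:9
cycle 16: stall // r0:Mul1,r1:12,r2:Mul2,r3:2,r4:9
cycle 17: stall // r0:Mul1,r1:12,r2:Mul2,r3:2,r4:9
cycle 18: stall // r0:Mul1,r1:12,r2:Mul2,r3:2,r4:9
cycle 19: stall // r0:Mul1,r1:12,r2:Mul2,r3:2,r4:9
cycle 20: CDB Mul1=-24; issue MUL r4<-Mul1 // r0:-24,r1:12,r2:Mul2,r3:2,r4:Mul1
cycle 21: CDB Mul2=108; issue MUL r3<-Mul2 // r0:-24,r1:12,r2:108,r3:Mul2,r4:Mul1
cycle 22: stall // r0:-24,r1:12,r2:108,r3:Mul2,r4:Mul1
cycle 23: stall // r0:-24,r1:12,r2:108,r3:Mul2,r4:Mul1
cycle 24: stall // r0:-24,r1:12,r2:108,r3:Mul2,r4:Mul1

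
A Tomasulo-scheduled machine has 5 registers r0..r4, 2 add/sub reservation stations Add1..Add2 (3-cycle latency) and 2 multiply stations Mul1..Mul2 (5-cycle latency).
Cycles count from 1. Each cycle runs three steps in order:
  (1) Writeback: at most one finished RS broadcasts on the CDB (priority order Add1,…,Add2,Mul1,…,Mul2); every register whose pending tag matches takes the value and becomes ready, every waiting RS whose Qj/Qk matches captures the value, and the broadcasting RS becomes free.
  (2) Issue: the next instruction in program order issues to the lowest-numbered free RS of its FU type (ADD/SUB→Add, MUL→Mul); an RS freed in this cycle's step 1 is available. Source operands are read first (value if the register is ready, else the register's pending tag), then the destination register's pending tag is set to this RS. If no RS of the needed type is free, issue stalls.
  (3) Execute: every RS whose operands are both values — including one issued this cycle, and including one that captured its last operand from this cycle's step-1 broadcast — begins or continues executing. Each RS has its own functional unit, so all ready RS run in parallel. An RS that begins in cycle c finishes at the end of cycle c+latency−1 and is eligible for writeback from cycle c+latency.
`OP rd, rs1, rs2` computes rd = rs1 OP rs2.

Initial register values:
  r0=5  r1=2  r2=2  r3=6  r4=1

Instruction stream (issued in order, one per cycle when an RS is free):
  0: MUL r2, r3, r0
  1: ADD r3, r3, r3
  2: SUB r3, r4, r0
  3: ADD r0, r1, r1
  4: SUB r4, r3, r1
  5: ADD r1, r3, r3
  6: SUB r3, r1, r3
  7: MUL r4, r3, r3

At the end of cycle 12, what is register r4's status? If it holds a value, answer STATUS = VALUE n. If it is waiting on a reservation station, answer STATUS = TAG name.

STATUS = TAG Mul1

cycle 1: issue MUL r2<-Mul1 // r0:5,r1:2,r2:Mul1,r3:6,r4:1
cycle 2: issue ADD r3<-Add1 // r0:5,r1:2,r2:Mul1,r3:Add1,r4:1
cycle 3: issue SUB r3<-Add2 // r0:5,r1:2,r2:Mul1,r3:Add2,r4:1
cycle 4: stall // r0:5,r1:2,r2:Mul1,r3:Add2,r4:1
cycle 5: CDB Add1=12; issue ADD r0<-Add1 // r0:Add1,r1:2,r2:Mul1,r3:Add2,r4:1
cycle 6: CDB Add2=-4; issue SUB r4<-Add2 // r0:Add1,r1:2,r2:Mul1,r3:-4,r4:Add2
cycle 7: CDB Mul1=30; stall // r0:Add1,r1:2,r2:30,r3:-4,r4:Add2
cycle 8: CDB Add1=4; issue ADD r1<-Add1 // r0:4,r1:Add1,r2:30,r3:-4,r4:Add2
cycle 9: CDB Add2=-6; issue SUB r3<-Add2 // r0:4,r1:Add1,r2:30,r3:Add2,r4:-6
cycle 10: issue MUL r4<-Mul1 // r0:4,r1:Add1,r2:30,r3:Add2,r4:Mul1
cycle 11: CDB Add1=-8 // r0:4,r1:-8,r2:30,r3:Add2,r4:Mul1
cycle 12: - // r0:4,r1:-8,r2:30,r3:Add2,r4:Mul1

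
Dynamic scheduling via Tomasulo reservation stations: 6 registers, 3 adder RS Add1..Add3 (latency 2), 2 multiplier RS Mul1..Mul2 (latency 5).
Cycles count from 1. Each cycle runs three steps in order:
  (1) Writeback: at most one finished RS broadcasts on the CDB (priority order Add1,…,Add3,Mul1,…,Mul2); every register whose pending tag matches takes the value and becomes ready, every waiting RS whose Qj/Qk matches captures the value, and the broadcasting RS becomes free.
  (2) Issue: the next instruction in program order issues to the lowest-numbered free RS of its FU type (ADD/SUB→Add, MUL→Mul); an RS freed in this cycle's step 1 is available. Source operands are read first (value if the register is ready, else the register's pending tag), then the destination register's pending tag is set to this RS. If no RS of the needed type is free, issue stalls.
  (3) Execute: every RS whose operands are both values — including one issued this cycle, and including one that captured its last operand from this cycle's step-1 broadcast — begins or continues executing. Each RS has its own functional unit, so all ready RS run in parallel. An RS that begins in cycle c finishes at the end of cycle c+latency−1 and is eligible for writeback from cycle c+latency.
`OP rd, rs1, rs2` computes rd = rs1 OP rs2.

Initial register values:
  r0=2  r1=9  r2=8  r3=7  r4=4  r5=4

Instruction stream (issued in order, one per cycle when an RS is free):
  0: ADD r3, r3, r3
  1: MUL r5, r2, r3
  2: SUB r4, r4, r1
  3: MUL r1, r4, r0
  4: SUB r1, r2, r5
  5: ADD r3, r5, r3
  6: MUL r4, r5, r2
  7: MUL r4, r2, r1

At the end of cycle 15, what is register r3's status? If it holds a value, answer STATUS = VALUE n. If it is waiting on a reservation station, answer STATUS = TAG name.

STATUS = VALUE 126

c1: issue ADD r3<-Add1 | r0:2,r1:9,r2:8,r3:Add1,r4:4,r5:4
c2: issue MUL r5<-Mul1 | r0:2,r1:9,r2:8,r3:Add1,r4:4,r5:Mul1
c3: CDB Add1=14; issue SUB r4<-Add1 | r0:2,r1:9,r2:8,r3:14,r4:Add1,r5:Mul1
c4: issue MUL r1<-Mul2 | r0:2,r1:Mul2,r2:8,r3:14,r4:Add1,r5:Mul1
c5: CDB Add1=-5; issue SUB r1<-Add1 | r0:2,r1:Add1,r2:8,r3:14,r4:-5,r5:Mul1
c6: issue ADD r3<-Add2 | r0:2,r1:Add1,r2:8,r3:Add2,r4:-5,r5:Mul1
c7: stall | r0:2,r1:Add1,r2:8,r3:Add2,r4:-5,r5:Mul1
c8: CDB Mul1=112; issue MUL r4<-Mul1 | r0:2,r1:Add1,r2:8,r3:Add2,r4:Mul1,r5:112
c9: stall | r0:2,r1:Add1,r2:8,r3:Add2,r4:Mul1,r5:112
c10: CDB Add1=-104; stall | r0:2,r1:-104,r2:8,r3:Add2,r4:Mul1,r5:112
c11: CDB Add2=126; stall | r0:2,r1:-104,r2:8,r3:126,r4:Mul1,r5:112
c12: CDB Mul2=-10; issue MUL r4<-Mul2 | r0:2,r1:-104,r2:8,r3:126,r4:Mul2,r5:112
c13: CDB Mul1=896 | r0:2,r1:-104,r2:8,r3:126,r4:Mul2,r5:112
c14: - | r0:2,r1:-104,r2:8,r3:126,r4:Mul2,r5:112
c15: - | r0:2,r1:-104,r2:8,r3:126,r4:Mul2,r5:112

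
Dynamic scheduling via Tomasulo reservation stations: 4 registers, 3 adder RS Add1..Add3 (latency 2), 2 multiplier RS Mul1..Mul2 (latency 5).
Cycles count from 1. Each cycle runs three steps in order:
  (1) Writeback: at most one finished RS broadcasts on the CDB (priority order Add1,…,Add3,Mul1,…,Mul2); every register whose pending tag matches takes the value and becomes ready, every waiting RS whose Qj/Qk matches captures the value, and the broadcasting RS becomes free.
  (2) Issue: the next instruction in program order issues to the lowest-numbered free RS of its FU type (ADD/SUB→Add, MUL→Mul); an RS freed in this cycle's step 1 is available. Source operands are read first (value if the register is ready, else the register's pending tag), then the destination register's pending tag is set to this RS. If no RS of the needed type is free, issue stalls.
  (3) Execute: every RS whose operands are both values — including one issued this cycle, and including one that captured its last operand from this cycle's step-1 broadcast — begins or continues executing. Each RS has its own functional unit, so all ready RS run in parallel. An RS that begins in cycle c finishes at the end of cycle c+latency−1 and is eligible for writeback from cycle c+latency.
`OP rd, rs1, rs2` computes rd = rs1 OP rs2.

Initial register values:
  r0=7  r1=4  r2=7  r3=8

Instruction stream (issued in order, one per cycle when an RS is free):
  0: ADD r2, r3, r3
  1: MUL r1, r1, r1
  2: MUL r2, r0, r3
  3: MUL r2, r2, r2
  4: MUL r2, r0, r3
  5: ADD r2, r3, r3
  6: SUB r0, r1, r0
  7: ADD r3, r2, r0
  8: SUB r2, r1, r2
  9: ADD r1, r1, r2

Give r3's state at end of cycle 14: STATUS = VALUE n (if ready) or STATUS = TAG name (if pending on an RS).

c1: issue ADD r2<-Add1 | r0:7,r1:4,r2:Add1,r3:8
c2: issue MUL r1<-Mul1 | r0:7,r1:Mul1,r2:Add1,r3:8
c3: CDB Add1=16; issue MUL r2<-Mul2 | r0:7,r1:Mul1,r2:Mul2,r3:8
c4: stall | r0:7,r1:Mul1,r2:Mul2,r3:8
c5: stall | r0:7,r1:Mul1,r2:Mul2,r3:8
c6: stall | r0:7,r1:Mul1,r2:Mul2,r3:8
c7: CDB Mul1=16; issue MUL r2<-Mul1 | r0:7,r1:16,r2:Mul1,r3:8
c8: CDB Mul2=56; issue MUL r2<-Mul2 | r0:7,r1:16,r2:Mul2,r3:8
c9: issue ADD r2<-Add1 | r0:7,r1:16,r2:Add1,r3:8
c10: issue SUB r0<-Add2 | r0:Add2,r1:16,r2:Add1,r3:8
c11: CDB Add1=16; issue ADD r3<-Add1 | r0:Add2,r1:16,r2:16,r3:Add1
c12: CDB Add2=9; issue SUB r2<-Add2 | r0:9,r1:16,r2:Add2,r3:Add1
c13: CDB Mul1=3136; issue ADD r1<-Add3 | r0:9,r1:Add3,r2:Add2,r3:Add1
c14: CDB Add1=25 | r0:9,r1:Add3,r2:Add2,r3:25

STATUS = VALUE 25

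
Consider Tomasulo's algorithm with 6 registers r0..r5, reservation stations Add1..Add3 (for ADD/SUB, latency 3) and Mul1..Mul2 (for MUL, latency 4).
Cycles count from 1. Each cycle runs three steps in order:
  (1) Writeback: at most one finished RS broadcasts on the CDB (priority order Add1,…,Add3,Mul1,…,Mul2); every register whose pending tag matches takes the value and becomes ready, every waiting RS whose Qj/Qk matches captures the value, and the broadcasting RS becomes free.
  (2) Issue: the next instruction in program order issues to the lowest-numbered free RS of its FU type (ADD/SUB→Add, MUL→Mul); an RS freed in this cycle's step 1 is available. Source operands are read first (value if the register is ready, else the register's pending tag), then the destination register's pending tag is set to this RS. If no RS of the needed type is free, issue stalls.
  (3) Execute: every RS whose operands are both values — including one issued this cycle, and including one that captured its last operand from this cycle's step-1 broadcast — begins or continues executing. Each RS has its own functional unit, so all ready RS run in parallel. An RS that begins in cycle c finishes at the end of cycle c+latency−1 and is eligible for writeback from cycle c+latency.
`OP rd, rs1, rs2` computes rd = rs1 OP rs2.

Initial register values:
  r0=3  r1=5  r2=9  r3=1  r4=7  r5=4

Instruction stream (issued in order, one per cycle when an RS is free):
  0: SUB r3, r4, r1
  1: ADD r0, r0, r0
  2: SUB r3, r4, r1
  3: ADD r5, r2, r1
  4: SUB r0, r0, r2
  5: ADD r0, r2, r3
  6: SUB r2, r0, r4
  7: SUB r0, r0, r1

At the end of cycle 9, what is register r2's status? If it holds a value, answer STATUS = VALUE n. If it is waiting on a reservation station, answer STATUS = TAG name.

  c1: issue SUB r3<-Add1  regs: r0:3,r1:5,r2:9,r3:Add1,r4:7,r5:4
  c2: issue ADD r0<-Add2  regs: r0:Add2,r1:5,r2:9,r3:Add1,r4:7,r5:4
  c3: issue SUB r3<-Add3  regs: r0:Add2,r1:5,r2:9,r3:Add3,r4:7,r5:4
  c4: CDB Add1=2; issue ADD r5<-Add1  regs: r0:Add2,r1:5,r2:9,r3:Add3,r4:7,r5:Add1
  c5: CDB Add2=6; issue SUB r0<-Add2  regs: r0:Add2,r1:5,r2:9,r3:Add3,r4:7,r5:Add1
  c6: CDB Add3=2; issue ADD r0<-Add3  regs: r0:Add3,r1:5,r2:9,r3:2,r4:7,r5:Add1
  c7: CDB Add1=14; issue SUB r2<-Add1  regs: r0:Add3,r1:5,r2:Add1,r3:2,r4:7,r5:14
  c8: CDB Add2=-3; issue SUB r0<-Add2  regs: r0:Add2,r1:5,r2:Add1,r3:2,r4:7,r5:14
  c9: CDB Add3=11  regs: r0:Add2,r1:5,r2:Add1,r3:2,r4:7,r5:14

STATUS = TAG Add1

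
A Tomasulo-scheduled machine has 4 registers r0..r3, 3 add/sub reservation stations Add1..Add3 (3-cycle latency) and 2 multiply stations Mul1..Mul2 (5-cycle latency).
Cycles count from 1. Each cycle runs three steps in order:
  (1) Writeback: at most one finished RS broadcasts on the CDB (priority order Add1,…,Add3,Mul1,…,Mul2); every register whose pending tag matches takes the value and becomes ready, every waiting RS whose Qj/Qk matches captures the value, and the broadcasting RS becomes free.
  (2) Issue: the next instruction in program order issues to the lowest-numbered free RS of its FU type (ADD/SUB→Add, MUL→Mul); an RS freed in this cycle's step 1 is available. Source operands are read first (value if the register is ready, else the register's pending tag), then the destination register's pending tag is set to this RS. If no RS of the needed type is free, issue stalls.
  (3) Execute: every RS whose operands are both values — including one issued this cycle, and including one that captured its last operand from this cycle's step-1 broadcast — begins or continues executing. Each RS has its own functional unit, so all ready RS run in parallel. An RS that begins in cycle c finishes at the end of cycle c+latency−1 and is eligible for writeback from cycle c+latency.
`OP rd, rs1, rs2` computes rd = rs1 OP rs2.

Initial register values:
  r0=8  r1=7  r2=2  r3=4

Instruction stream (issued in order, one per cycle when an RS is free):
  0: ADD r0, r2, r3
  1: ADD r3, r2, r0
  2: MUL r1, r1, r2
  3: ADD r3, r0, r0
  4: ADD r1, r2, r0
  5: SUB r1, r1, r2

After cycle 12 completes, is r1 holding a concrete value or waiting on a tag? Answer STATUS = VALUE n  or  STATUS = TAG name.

STATUS = VALUE 6

cycle 1: issue ADD r0<-Add1 // r0:Add1,r1:7,r2:2,r3:4
cycle 2: issue ADD r3<-Add2 // r0:Add1,r1:7,r2:2,r3:Add2
cycle 3: issue MUL r1<-Mul1 // r0:Add1,r1:Mul1,r2:2,r3:Add2
cycle 4: CDB Add1=6; issue ADD r3<-Add1 // r0:6,r1:Mul1,r2:2,r3:Add1
cycle 5: issue ADD r1<-Add3 // r0:6,r1:Add3,r2:2,r3:Add1
cycle 6: stall // r0:6,r1:Add3,r2:2,r3:Add1
cycle 7: CDB Add1=12; issue SUB r1<-Add1 // r0:6,r1:Add1,r2:2,r3:12
cycle 8: CDB Add2=8 // r0:6,r1:Add1,r2:2,r3:12
cycle 9: CDB Add3=8 // r0:6,r1:Add1,r2:2,r3:12
cycle 10: CDB Mul1=14 // r0:6,r1:Add1,r2:2,r3:12
cycle 11: - // r0:6,r1:Add1,r2:2,r3:12
cycle 12: CDB Add1=6 // r0:6,r1:6,r2:2,r3:12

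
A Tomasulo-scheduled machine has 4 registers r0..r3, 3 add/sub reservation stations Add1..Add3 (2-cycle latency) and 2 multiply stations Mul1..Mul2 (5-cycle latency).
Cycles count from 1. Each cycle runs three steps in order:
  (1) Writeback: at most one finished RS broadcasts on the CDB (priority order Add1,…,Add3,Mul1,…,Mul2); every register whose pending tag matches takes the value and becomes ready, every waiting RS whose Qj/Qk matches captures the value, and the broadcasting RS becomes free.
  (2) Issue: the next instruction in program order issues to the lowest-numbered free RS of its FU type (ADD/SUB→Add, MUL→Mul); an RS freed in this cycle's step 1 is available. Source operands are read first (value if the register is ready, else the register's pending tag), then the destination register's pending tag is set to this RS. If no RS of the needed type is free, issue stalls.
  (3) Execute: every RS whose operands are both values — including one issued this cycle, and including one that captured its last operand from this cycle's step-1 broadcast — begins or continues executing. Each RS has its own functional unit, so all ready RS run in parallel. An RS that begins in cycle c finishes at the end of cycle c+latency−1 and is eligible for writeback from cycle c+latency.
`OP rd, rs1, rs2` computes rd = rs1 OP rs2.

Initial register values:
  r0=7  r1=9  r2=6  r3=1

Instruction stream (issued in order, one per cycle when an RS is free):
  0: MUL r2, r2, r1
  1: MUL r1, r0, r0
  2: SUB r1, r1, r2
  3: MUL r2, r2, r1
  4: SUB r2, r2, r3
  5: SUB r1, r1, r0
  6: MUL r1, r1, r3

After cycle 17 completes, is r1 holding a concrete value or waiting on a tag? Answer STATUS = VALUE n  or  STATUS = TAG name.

STATUS = VALUE -12

cycle 1: issue MUL r2<-Mul1 // r0:7,r1:9,r2:Mul1,r3:1
cycle 2: issue MUL r1<-Mul2 // r0:7,r1:Mul2,r2:Mul1,r3:1
cycle 3: issue SUB r1<-Add1 // r0:7,r1:Add1,r2:Mul1,r3:1
cycle 4: stall // r0:7,r1:Add1,r2:Mul1,r3:1
cycle 5: stall // r0:7,r1:Add1,r2:Mul1,r3:1
cycle 6: CDB Mul1=54; issue MUL r2<-Mul1 // r0:7,r1:Add1,r2:Mul1,r3:1
cycle 7: CDB Mul2=49; issue SUB r2<-Add2 // r0:7,r1:Add1,r2:Add2,r3:1
cycle 8: issue SUB r1<-Add3 // r0:7,r1:Add3,r2:Add2,r3:1
cycle 9: CDB Add1=-5; issue MUL r1<-Mul2 // r0:7,r1:Mul2,r2:Add2,r3:1
cycle 10: - // r0:7,r1:Mul2,r2:Add2,r3:1
cycle 11: CDB Add3=-12 // r0:7,r1:Mul2,r2:Add2,r3:1
cycle 12: - // r0:7,r1:Mul2,r2:Add2,r3:1
cycle 13: - // r0:7,r1:Mul2,r2:Add2,r3:1
cycle 14: CDB Mul1=-270 // r0:7,r1:Mul2,r2:Add2,r3:1
cycle 15: - // r0:7,r1:Mul2,r2:Add2,r3:1
cycle 16: CDB Add2=-271 // r0:7,r1:Mul2,r2:-271,r3:1
cycle 17: CDB Mul2=-12 // r0:7,r1:-12,r2:-271,r3:1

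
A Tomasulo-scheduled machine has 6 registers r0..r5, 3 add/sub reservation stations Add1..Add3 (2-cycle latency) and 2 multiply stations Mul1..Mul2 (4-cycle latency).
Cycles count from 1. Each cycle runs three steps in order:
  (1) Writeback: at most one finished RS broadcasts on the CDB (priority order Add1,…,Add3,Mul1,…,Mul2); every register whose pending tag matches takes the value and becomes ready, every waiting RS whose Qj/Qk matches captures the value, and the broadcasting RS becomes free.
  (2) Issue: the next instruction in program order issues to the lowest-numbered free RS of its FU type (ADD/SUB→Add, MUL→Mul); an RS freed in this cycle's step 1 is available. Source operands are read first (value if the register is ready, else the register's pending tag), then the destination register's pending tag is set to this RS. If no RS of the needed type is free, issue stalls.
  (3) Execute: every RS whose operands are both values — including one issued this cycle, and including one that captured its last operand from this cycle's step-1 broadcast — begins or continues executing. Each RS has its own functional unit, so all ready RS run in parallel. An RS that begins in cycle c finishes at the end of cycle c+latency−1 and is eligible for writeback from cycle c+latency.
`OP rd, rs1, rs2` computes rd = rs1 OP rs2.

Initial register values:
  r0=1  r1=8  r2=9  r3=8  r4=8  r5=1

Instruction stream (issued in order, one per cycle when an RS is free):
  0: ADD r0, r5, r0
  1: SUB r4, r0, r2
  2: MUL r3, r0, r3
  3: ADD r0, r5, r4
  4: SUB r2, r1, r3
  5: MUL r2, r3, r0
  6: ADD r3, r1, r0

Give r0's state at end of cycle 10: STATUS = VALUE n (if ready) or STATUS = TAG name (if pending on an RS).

c1: issue ADD r0<-Add1 | r0:Add1,r1:8,r2:9,r3:8,r4:8,r5:1
c2: issue SUB r4<-Add2 | r0:Add1,r1:8,r2:9,r3:8,r4:Add2,r5:1
c3: CDB Add1=2; issue MUL r3<-Mul1 | r0:2,r1:8,r2:9,r3:Mul1,r4:Add2,r5:1
c4: issue ADD r0<-Add1 | r0:Add1,r1:8,r2:9,r3:Mul1,r4:Add2,r5:1
c5: CDB Add2=-7; issue SUB r2<-Add2 | r0:Add1,r1:8,r2:Add2,r3:Mul1,r4:-7,r5:1
c6: issue MUL r2<-Mul2 | r0:Add1,r1:8,r2:Mul2,r3:Mul1,r4:-7,r5:1
c7: CDB Add1=-6; issue ADD r3<-Add1 | r0:-6,r1:8,r2:Mul2,r3:Add1,r4:-7,r5:1
c8: CDB Mul1=16 | r0:-6,r1:8,r2:Mul2,r3:Add1,r4:-7,r5:1
c9: CDB Add1=2 | r0:-6,r1:8,r2:Mul2,r3:2,r4:-7,r5:1
c10: CDB Add2=-8 | r0:-6,r1:8,r2:Mul2,r3:2,r4:-7,r5:1

STATUS = VALUE -6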